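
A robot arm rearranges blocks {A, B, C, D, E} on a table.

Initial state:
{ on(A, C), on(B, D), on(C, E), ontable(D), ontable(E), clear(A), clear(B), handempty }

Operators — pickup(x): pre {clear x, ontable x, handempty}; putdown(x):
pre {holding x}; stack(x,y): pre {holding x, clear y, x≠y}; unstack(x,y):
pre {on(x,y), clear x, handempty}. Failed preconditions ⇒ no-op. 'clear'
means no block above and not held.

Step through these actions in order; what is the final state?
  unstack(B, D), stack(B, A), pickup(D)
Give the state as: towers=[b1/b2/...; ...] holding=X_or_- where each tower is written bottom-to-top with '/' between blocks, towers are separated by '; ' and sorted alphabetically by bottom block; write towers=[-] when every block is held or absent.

step 1 (unstack(B, D)): towers=[D; E/C/A] holding=B
step 2 (stack(B, A)): towers=[D; E/C/A/B] holding=-
step 3 (pickup(D)): towers=[E/C/A/B] holding=D

towers=[E/C/A/B] holding=D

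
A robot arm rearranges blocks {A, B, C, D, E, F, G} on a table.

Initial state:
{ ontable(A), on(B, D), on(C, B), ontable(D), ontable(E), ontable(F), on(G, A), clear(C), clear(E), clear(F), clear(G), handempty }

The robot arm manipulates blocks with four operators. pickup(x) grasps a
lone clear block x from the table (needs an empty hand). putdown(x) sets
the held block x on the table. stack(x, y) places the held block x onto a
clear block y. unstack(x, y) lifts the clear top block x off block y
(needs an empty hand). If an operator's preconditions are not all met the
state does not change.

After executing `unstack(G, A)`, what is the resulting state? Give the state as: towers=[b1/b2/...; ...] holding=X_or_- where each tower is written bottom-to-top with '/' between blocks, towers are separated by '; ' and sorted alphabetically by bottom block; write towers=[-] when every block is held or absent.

before: towers=[A/G; D/B/C; E; F] holding=-
pre[unstack(G, A)]: on(G,A) ok, clear(G) ok, handempty ok
all met → apply unstack(G, A)
after:  towers=[A; D/B/C; E; F] holding=G

towers=[A; D/B/C; E; F] holding=G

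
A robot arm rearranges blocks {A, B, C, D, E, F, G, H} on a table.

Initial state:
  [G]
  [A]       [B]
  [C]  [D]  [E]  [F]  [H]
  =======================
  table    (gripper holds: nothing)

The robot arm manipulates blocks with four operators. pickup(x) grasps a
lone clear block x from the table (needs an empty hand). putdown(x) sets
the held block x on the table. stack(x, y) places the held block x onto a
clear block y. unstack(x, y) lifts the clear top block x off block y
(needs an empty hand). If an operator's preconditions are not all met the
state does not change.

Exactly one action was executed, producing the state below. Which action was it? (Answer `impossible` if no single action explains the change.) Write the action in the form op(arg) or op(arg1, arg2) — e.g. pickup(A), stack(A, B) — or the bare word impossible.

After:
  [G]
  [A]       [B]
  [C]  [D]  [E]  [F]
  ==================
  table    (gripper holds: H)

pickup(H)

target: towers=[C/A/G; D; E/B; F] holding=H
     unstack(G, A) → towers=[C/A; D; E/B; F; H] holding=G
         pickup(H) → towers=[C/A/G; D; E/B; F] holding=H  ← match
     unstack(B, E) → towers=[C/A/G; D; E; F; H] holding=B
         pickup(F) → towers=[C/A/G; D; E/B; H] holding=F
         pickup(D) → towers=[C/A/G; E/B; F; H] holding=D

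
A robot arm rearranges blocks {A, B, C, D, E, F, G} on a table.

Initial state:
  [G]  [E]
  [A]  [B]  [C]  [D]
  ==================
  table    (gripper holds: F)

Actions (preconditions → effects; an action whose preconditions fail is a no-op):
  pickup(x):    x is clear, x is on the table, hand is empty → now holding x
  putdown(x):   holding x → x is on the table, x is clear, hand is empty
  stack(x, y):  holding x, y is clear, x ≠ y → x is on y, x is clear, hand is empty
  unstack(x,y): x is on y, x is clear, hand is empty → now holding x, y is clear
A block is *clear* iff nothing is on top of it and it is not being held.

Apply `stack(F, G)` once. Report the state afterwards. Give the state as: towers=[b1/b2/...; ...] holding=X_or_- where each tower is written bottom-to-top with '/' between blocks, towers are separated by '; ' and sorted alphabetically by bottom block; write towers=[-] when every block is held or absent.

towers=[A/G/F; B/E; C; D] holding=-

before: towers=[A/G; B/E; C; D] holding=F
pre[stack(F, G)]: holding(F) ✓, clear(G) ✓, F≠G ✓
all met → apply stack(F, G)
after:  towers=[A/G/F; B/E; C; D] holding=-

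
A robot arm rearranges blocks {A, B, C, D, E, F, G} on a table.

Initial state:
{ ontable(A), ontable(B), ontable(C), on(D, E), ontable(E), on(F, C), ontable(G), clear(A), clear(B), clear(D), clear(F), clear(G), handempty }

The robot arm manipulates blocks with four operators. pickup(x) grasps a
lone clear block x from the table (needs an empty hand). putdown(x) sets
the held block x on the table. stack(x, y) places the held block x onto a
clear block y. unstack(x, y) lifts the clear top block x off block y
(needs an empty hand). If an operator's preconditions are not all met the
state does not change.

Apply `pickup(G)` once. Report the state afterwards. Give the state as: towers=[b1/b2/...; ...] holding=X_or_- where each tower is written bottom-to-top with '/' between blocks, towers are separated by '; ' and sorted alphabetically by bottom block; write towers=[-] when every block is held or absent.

towers=[A; B; C/F; E/D] holding=G

before: towers=[A; B; C/F; E/D; G] holding=-
pre[pickup(G)]: clear(G) yes, ontable(G) yes, handempty yes
all met → apply pickup(G)
after:  towers=[A; B; C/F; E/D] holding=G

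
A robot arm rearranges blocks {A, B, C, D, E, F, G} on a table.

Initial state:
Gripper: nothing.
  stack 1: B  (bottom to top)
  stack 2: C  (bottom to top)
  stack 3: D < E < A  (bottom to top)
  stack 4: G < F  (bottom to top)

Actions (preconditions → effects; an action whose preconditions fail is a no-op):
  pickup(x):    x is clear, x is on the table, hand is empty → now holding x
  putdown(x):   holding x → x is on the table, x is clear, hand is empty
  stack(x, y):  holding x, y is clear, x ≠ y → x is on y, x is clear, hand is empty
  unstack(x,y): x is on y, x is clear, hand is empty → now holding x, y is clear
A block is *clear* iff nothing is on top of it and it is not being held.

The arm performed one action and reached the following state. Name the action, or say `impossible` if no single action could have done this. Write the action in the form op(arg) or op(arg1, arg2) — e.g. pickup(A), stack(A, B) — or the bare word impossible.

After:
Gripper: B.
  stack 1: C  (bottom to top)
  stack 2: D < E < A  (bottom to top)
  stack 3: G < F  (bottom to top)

pickup(B)

target: towers=[C; D/E/A; G/F] holding=B
         pickup(B) → towers=[C; D/E/A; G/F] holding=B  ← match
     unstack(F, G) → towers=[B; C; D/E/A; G] holding=F
     unstack(A, E) → towers=[B; C; D/E; G/F] holding=A
         pickup(C) → towers=[B; D/E/A; G/F] holding=C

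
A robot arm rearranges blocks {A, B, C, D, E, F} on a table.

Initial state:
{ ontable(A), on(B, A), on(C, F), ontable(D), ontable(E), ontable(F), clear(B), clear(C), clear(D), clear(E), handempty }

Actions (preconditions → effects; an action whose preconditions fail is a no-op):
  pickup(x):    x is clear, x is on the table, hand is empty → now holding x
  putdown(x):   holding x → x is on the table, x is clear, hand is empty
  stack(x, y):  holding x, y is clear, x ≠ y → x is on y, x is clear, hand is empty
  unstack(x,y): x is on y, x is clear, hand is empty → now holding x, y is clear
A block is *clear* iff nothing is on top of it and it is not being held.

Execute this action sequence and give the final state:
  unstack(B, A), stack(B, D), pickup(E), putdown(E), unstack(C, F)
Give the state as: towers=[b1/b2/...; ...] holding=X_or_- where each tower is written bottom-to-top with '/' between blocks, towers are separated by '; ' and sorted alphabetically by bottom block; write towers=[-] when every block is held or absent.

step 1 (unstack(B, A)): towers=[A; D; E; F/C] holding=B
step 2 (stack(B, D)): towers=[A; D/B; E; F/C] holding=-
step 3 (pickup(E)): towers=[A; D/B; F/C] holding=E
step 4 (putdown(E)): towers=[A; D/B; E; F/C] holding=-
step 5 (unstack(C, F)): towers=[A; D/B; E; F] holding=C

towers=[A; D/B; E; F] holding=C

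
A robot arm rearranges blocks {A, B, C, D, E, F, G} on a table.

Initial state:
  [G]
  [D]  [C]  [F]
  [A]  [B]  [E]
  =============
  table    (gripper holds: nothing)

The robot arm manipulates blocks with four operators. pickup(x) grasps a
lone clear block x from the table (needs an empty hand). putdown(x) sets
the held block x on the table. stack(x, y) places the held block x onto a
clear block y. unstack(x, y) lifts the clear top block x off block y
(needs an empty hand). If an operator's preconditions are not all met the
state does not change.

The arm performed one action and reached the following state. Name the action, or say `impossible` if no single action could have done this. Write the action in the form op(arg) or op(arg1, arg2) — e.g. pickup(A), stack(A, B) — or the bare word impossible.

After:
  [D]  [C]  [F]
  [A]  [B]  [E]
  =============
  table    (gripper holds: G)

unstack(G, D)

target: towers=[A/D; B/C; E/F] holding=G
     unstack(F, E) → towers=[A/D/G; B/C; E] holding=F
     unstack(G, D) → towers=[A/D; B/C; E/F] holding=G  ← match
     unstack(C, B) → towers=[A/D/G; B; E/F] holding=C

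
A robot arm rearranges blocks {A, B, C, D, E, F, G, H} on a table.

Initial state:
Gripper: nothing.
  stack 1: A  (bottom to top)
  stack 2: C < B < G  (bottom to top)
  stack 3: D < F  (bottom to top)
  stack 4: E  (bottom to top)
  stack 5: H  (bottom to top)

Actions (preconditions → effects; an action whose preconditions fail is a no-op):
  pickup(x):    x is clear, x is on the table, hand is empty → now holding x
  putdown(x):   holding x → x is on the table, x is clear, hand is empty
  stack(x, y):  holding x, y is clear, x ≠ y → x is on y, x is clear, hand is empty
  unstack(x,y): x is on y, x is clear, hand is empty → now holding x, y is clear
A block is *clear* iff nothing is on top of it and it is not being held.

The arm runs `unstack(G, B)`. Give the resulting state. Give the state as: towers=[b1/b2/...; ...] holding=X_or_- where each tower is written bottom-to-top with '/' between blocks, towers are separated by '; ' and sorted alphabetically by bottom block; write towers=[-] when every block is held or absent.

towers=[A; C/B; D/F; E; H] holding=G

before: towers=[A; C/B/G; D/F; E; H] holding=-
pre[unstack(G, B)]: on(G,B) ok, clear(G) ok, handempty ok
all met → apply unstack(G, B)
after:  towers=[A; C/B; D/F; E; H] holding=G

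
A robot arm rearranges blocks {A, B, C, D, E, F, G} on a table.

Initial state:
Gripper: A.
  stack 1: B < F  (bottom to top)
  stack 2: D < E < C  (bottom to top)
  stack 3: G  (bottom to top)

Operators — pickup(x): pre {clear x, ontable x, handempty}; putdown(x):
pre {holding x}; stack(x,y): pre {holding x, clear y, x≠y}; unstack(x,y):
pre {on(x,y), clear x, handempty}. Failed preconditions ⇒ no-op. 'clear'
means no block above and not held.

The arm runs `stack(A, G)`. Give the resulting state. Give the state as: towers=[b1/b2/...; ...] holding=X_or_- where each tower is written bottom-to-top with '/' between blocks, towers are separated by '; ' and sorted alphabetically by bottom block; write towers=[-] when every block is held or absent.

before: towers=[B/F; D/E/C; G] holding=A
pre[stack(A, G)]: holding(A) ok, clear(G) ok, A≠G ok
all met → apply stack(A, G)
after:  towers=[B/F; D/E/C; G/A] holding=-

towers=[B/F; D/E/C; G/A] holding=-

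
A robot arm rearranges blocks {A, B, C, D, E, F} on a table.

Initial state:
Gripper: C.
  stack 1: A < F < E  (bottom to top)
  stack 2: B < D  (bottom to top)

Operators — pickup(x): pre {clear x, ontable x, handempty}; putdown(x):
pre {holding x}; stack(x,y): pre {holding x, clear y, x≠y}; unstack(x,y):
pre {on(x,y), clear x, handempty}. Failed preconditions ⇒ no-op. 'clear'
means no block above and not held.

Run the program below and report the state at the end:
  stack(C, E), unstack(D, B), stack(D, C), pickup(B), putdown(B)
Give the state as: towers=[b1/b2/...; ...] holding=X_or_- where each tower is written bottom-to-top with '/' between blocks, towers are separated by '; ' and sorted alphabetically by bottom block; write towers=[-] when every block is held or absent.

step 1 (stack(C, E)): towers=[A/F/E/C; B/D] holding=-
step 2 (unstack(D, B)): towers=[A/F/E/C; B] holding=D
step 3 (stack(D, C)): towers=[A/F/E/C/D; B] holding=-
step 4 (pickup(B)): towers=[A/F/E/C/D] holding=B
step 5 (putdown(B)): towers=[A/F/E/C/D; B] holding=-

towers=[A/F/E/C/D; B] holding=-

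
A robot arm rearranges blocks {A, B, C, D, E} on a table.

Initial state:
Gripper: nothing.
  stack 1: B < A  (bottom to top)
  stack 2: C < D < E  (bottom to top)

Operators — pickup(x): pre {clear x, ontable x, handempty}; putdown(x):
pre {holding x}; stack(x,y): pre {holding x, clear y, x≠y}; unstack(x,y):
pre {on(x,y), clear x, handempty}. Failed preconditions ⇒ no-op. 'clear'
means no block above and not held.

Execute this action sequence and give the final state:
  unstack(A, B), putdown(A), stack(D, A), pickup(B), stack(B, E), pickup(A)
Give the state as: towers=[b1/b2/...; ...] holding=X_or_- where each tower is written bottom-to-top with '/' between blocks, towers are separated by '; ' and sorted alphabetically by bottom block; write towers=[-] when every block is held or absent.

towers=[C/D/E/B] holding=A

step 1 (unstack(A, B)): towers=[B; C/D/E] holding=A
step 2 (putdown(A)): towers=[A; B; C/D/E] holding=-
step 3 (stack(D, A)) [no-op]: towers=[A; B; C/D/E] holding=-
step 4 (pickup(B)): towers=[A; C/D/E] holding=B
step 5 (stack(B, E)): towers=[A; C/D/E/B] holding=-
step 6 (pickup(A)): towers=[C/D/E/B] holding=A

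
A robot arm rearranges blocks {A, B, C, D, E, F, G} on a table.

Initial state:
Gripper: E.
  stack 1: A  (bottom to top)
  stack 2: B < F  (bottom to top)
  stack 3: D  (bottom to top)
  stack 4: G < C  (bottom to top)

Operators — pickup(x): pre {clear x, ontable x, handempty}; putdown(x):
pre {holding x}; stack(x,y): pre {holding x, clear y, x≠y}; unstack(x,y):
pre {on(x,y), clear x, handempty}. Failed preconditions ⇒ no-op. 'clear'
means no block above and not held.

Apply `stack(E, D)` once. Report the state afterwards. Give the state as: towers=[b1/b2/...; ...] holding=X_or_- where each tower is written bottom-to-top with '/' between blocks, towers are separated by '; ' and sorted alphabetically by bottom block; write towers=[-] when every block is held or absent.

towers=[A; B/F; D/E; G/C] holding=-

before: towers=[A; B/F; D; G/C] holding=E
pre[stack(E, D)]: holding(E) ok, clear(D) ok, E≠D ok
all met → apply stack(E, D)
after:  towers=[A; B/F; D/E; G/C] holding=-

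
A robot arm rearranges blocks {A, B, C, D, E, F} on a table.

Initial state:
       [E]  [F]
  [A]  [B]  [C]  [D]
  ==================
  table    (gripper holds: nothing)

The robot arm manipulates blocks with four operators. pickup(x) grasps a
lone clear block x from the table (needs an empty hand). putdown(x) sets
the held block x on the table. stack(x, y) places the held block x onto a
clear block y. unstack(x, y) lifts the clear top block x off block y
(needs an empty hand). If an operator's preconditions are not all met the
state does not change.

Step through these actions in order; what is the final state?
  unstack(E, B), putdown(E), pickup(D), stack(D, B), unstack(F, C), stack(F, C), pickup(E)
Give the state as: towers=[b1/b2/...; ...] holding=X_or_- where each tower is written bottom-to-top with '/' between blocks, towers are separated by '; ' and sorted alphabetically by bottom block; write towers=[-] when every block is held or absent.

towers=[A; B/D; C/F] holding=E

step 1 (unstack(E, B)): towers=[A; B; C/F; D] holding=E
step 2 (putdown(E)): towers=[A; B; C/F; D; E] holding=-
step 3 (pickup(D)): towers=[A; B; C/F; E] holding=D
step 4 (stack(D, B)): towers=[A; B/D; C/F; E] holding=-
step 5 (unstack(F, C)): towers=[A; B/D; C; E] holding=F
step 6 (stack(F, C)): towers=[A; B/D; C/F; E] holding=-
step 7 (pickup(E)): towers=[A; B/D; C/F] holding=E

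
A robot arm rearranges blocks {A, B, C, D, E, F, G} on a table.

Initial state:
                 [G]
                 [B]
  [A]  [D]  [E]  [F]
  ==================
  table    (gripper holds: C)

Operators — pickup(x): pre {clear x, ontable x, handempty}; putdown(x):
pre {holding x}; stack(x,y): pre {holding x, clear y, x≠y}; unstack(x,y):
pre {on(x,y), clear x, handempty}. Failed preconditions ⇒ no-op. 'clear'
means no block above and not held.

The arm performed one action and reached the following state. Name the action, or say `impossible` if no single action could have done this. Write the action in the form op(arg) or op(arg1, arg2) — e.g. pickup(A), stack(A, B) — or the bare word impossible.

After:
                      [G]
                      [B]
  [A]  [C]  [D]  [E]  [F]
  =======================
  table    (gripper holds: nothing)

target: towers=[A; C; D; E; F/B/G] holding=-
        putdown(C) → towers=[A; C; D; E; F/B/G] holding=-  ← match
       stack(C, G) → towers=[A; D; E; F/B/G/C] holding=-
       stack(C, D) → towers=[A; D/C; E; F/B/G] holding=-
       stack(C, A) → towers=[A/C; D; E; F/B/G] holding=-
       stack(C, E) → towers=[A; D; E/C; F/B/G] holding=-

putdown(C)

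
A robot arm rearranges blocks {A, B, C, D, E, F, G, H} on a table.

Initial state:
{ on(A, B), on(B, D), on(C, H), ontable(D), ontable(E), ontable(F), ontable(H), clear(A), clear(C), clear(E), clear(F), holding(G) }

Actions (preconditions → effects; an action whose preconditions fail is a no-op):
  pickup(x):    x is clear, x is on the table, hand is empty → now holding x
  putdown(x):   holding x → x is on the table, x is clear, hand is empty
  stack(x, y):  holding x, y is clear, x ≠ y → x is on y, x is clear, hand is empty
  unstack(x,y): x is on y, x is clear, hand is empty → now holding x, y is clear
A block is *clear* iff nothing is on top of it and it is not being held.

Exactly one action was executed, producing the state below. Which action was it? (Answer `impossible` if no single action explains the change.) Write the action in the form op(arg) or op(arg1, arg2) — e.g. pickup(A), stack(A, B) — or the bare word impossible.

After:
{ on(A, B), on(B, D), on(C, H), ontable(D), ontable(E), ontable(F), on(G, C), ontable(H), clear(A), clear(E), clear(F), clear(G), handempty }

target: towers=[D/B/A; E; F; H/C/G] holding=-
        putdown(G) → towers=[D/B/A; E; F; G; H/C] holding=-
       stack(G, A) → towers=[D/B/A/G; E; F; H/C] holding=-
       stack(G, E) → towers=[D/B/A; E/G; F; H/C] holding=-
       stack(G, F) → towers=[D/B/A; E; F/G; H/C] holding=-
       stack(G, C) → towers=[D/B/A; E; F; H/C/G] holding=-  ← match

stack(G, C)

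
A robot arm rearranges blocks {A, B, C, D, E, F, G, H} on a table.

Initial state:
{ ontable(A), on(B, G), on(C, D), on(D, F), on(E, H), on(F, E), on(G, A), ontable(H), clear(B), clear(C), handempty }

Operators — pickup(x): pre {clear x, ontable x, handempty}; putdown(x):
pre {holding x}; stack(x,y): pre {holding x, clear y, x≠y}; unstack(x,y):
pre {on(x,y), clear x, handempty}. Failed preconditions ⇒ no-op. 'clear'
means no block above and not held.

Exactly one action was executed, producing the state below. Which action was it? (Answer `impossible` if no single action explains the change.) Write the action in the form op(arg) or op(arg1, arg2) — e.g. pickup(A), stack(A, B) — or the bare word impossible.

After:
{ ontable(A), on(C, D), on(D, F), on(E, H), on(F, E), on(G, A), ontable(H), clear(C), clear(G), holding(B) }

target: towers=[A/G; H/E/F/D/C] holding=B
     unstack(B, G) → towers=[A/G; H/E/F/D/C] holding=B  ← match
     unstack(C, D) → towers=[A/G/B; H/E/F/D] holding=C

unstack(B, G)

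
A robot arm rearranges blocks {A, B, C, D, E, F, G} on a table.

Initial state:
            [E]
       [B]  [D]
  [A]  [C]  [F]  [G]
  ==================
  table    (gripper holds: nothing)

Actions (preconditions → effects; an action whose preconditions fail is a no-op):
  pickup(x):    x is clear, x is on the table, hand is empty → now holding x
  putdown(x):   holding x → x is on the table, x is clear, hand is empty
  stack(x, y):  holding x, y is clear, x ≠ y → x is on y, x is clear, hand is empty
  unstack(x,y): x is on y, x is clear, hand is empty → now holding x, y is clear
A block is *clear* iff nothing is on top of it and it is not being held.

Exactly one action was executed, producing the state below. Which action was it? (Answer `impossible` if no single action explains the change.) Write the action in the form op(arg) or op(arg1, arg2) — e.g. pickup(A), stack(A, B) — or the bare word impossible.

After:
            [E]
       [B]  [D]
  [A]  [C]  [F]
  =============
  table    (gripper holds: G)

pickup(G)

target: towers=[A; C/B; F/D/E] holding=G
     unstack(B, C) → towers=[A; C; F/D/E; G] holding=B
         pickup(G) → towers=[A; C/B; F/D/E] holding=G  ← match
         pickup(A) → towers=[C/B; F/D/E; G] holding=A
     unstack(E, D) → towers=[A; C/B; F/D; G] holding=E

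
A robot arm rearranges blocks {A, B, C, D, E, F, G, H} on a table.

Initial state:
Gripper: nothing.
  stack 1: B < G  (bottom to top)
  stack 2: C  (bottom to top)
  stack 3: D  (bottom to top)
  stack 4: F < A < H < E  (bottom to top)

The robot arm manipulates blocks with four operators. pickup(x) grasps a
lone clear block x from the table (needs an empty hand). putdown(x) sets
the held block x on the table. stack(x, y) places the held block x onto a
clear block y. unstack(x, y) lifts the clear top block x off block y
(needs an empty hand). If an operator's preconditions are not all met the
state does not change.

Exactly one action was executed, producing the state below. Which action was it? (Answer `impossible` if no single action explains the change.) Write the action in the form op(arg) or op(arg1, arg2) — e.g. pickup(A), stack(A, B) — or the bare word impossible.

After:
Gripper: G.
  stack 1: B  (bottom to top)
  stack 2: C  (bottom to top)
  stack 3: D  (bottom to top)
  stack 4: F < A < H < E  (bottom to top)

target: towers=[B; C; D; F/A/H/E] holding=G
     unstack(G, B) → towers=[B; C; D; F/A/H/E] holding=G  ← match
     unstack(E, H) → towers=[B/G; C; D; F/A/H] holding=E
         pickup(D) → towers=[B/G; C; F/A/H/E] holding=D
         pickup(C) → towers=[B/G; D; F/A/H/E] holding=C

unstack(G, B)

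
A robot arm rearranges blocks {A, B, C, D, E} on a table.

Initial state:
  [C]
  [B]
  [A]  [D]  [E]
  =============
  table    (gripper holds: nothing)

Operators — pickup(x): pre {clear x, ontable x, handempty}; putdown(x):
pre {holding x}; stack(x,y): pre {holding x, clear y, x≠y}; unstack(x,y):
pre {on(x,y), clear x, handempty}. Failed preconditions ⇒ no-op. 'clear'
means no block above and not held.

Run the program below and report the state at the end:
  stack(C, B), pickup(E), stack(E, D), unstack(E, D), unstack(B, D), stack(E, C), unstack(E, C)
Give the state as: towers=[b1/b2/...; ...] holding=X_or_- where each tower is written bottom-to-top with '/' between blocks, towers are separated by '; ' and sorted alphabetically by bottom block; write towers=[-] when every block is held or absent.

step 1 (stack(C, B)) [no-op]: towers=[A/B/C; D; E] holding=-
step 2 (pickup(E)): towers=[A/B/C; D] holding=E
step 3 (stack(E, D)): towers=[A/B/C; D/E] holding=-
step 4 (unstack(E, D)): towers=[A/B/C; D] holding=E
step 5 (unstack(B, D)) [no-op]: towers=[A/B/C; D] holding=E
step 6 (stack(E, C)): towers=[A/B/C/E; D] holding=-
step 7 (unstack(E, C)): towers=[A/B/C; D] holding=E

towers=[A/B/C; D] holding=E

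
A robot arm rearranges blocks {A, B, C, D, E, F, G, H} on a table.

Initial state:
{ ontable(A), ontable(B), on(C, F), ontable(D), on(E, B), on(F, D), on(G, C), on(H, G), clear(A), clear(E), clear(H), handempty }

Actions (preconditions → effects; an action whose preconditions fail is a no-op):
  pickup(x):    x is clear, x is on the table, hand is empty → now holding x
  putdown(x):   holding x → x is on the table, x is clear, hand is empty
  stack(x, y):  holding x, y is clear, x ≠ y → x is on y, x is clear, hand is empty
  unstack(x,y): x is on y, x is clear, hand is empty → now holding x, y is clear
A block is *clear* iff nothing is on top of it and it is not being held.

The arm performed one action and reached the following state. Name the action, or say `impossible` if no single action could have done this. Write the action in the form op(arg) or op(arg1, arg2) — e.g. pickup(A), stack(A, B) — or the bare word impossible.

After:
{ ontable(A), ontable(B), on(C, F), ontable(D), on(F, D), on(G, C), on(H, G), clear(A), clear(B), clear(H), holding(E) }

unstack(E, B)

target: towers=[A; B; D/F/C/G/H] holding=E
         pickup(A) → towers=[B/E; D/F/C/G/H] holding=A
     unstack(E, B) → towers=[A; B; D/F/C/G/H] holding=E  ← match
     unstack(H, G) → towers=[A; B/E; D/F/C/G] holding=H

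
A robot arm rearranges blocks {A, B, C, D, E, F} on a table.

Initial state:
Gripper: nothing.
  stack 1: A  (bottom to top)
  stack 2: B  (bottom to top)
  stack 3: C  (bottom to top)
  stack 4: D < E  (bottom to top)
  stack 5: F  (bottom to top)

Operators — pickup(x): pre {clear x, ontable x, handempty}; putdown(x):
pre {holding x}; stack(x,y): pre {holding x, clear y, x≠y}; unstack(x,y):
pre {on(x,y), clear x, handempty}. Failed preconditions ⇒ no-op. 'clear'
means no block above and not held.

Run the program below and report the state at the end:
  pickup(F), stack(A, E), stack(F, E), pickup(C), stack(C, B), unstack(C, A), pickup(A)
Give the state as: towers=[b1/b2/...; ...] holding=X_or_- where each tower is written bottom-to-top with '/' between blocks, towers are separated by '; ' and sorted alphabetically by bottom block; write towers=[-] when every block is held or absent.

step 1 (pickup(F)): towers=[A; B; C; D/E] holding=F
step 2 (stack(A, E)) [no-op]: towers=[A; B; C; D/E] holding=F
step 3 (stack(F, E)): towers=[A; B; C; D/E/F] holding=-
step 4 (pickup(C)): towers=[A; B; D/E/F] holding=C
step 5 (stack(C, B)): towers=[A; B/C; D/E/F] holding=-
step 6 (unstack(C, A)) [no-op]: towers=[A; B/C; D/E/F] holding=-
step 7 (pickup(A)): towers=[B/C; D/E/F] holding=A

towers=[B/C; D/E/F] holding=A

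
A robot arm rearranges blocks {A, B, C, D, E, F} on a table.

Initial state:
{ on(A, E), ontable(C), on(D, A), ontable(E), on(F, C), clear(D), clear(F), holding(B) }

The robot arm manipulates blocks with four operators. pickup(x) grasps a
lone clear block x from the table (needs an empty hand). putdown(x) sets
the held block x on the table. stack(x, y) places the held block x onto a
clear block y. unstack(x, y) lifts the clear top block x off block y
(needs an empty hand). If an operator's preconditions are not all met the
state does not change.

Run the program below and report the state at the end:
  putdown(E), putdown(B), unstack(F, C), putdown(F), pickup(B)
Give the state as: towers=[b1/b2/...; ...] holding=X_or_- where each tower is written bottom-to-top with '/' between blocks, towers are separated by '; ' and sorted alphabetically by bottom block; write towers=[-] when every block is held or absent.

towers=[C; E/A/D; F] holding=B

step 1 (putdown(E)) [no-op]: towers=[C/F; E/A/D] holding=B
step 2 (putdown(B)): towers=[B; C/F; E/A/D] holding=-
step 3 (unstack(F, C)): towers=[B; C; E/A/D] holding=F
step 4 (putdown(F)): towers=[B; C; E/A/D; F] holding=-
step 5 (pickup(B)): towers=[C; E/A/D; F] holding=B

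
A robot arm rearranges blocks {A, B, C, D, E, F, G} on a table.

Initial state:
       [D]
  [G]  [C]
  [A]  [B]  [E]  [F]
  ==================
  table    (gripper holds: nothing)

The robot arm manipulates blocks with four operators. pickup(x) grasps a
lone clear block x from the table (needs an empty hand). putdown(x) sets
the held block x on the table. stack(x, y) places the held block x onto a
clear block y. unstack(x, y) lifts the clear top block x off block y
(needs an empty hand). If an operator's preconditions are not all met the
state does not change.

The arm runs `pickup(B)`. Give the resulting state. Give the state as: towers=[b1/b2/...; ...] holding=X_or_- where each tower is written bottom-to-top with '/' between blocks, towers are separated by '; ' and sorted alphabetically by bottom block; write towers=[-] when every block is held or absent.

towers=[A/G; B/C/D; E; F] holding=-

before: towers=[A/G; B/C/D; E; F] holding=-
pre[pickup(B)]: clear(B) no, ontable(B) yes, handempty yes
clear(B) unmet → pickup(B) is a no-op
after:  towers=[A/G; B/C/D; E; F] holding=-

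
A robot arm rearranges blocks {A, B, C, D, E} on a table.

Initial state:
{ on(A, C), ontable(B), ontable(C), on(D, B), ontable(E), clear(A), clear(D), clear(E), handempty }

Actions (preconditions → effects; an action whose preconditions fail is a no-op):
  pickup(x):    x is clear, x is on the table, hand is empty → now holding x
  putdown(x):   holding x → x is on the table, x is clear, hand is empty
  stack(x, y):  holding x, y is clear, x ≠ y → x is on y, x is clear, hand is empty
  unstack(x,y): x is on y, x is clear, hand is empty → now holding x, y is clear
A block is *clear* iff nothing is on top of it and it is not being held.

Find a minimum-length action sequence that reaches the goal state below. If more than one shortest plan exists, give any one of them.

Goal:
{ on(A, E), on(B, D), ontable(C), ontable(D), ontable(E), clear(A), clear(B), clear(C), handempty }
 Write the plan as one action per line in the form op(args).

unstack(D, B)
putdown(D)
pickup(B)
stack(B, D)
unstack(A, C)
stack(A, E)

step 1 (unstack(D, B)): towers=[B; C/A; E] holding=D
step 2 (putdown(D)): towers=[B; C/A; D; E] holding=-
step 3 (pickup(B)): towers=[C/A; D; E] holding=B
step 4 (stack(B, D)): towers=[C/A; D/B; E] holding=-
step 5 (unstack(A, C)): towers=[C; D/B; E] holding=A
step 6 (stack(A, E)): towers=[C; D/B; E/A] holding=-
goal check: towers=[C; D/B; E/A] holding=- — reached (length 6, optimal by BFS)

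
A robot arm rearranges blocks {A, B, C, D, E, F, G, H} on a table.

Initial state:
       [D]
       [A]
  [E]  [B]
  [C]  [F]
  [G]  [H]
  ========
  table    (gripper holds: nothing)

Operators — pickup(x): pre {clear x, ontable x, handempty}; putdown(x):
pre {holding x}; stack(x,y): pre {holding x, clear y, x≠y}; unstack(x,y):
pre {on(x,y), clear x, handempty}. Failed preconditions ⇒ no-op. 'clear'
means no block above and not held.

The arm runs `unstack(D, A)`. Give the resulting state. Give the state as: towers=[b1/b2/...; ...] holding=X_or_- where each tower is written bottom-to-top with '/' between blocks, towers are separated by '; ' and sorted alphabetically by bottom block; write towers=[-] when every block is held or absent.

before: towers=[G/C/E; H/F/B/A/D] holding=-
pre[unstack(D, A)]: on(D,A) yes, clear(D) yes, handempty yes
all met → apply unstack(D, A)
after:  towers=[G/C/E; H/F/B/A] holding=D

towers=[G/C/E; H/F/B/A] holding=D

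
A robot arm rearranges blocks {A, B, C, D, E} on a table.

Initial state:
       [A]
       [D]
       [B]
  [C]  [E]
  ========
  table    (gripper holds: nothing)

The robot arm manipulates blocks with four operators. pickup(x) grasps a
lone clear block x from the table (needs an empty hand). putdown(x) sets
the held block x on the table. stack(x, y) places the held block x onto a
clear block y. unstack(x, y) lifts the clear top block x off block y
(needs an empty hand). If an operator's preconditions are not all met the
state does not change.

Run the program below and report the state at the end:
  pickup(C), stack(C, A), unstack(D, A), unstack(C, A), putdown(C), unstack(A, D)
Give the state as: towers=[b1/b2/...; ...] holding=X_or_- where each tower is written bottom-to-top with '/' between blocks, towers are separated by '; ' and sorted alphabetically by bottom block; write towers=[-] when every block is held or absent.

step 1 (pickup(C)): towers=[E/B/D/A] holding=C
step 2 (stack(C, A)): towers=[E/B/D/A/C] holding=-
step 3 (unstack(D, A)) [no-op]: towers=[E/B/D/A/C] holding=-
step 4 (unstack(C, A)): towers=[E/B/D/A] holding=C
step 5 (putdown(C)): towers=[C; E/B/D/A] holding=-
step 6 (unstack(A, D)): towers=[C; E/B/D] holding=A

towers=[C; E/B/D] holding=A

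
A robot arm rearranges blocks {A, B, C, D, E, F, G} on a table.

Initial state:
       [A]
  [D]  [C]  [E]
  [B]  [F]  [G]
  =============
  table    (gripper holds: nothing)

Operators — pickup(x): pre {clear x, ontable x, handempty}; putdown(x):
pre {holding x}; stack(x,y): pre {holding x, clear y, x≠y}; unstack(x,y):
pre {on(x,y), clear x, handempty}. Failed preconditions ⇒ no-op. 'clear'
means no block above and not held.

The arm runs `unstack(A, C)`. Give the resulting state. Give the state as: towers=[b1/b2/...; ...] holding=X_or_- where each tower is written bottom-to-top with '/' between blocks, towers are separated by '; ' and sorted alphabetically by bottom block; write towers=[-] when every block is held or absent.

before: towers=[B/D; F/C/A; G/E] holding=-
pre[unstack(A, C)]: on(A,C) yes, clear(A) yes, handempty yes
all met → apply unstack(A, C)
after:  towers=[B/D; F/C; G/E] holding=A

towers=[B/D; F/C; G/E] holding=A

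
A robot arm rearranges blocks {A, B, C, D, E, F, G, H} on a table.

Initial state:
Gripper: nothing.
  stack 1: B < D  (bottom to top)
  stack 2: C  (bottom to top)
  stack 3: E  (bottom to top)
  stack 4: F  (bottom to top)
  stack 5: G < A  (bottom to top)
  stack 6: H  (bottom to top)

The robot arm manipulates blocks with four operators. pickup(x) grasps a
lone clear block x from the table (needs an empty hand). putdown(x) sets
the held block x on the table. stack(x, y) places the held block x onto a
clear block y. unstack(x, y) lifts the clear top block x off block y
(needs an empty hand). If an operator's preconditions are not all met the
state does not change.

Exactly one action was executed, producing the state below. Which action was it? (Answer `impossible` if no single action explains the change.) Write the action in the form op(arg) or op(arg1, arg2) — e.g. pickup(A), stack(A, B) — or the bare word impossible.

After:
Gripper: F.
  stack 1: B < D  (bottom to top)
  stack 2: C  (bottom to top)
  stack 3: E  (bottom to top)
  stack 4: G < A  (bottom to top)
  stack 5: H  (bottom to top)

pickup(F)

target: towers=[B/D; C; E; G/A; H] holding=F
     unstack(A, G) → towers=[B/D; C; E; F; G; H] holding=A
         pickup(E) → towers=[B/D; C; F; G/A; H] holding=E
         pickup(H) → towers=[B/D; C; E; F; G/A] holding=H
         pickup(F) → towers=[B/D; C; E; G/A; H] holding=F  ← match
     unstack(D, B) → towers=[B; C; E; F; G/A; H] holding=D
         pickup(C) → towers=[B/D; E; F; G/A; H] holding=C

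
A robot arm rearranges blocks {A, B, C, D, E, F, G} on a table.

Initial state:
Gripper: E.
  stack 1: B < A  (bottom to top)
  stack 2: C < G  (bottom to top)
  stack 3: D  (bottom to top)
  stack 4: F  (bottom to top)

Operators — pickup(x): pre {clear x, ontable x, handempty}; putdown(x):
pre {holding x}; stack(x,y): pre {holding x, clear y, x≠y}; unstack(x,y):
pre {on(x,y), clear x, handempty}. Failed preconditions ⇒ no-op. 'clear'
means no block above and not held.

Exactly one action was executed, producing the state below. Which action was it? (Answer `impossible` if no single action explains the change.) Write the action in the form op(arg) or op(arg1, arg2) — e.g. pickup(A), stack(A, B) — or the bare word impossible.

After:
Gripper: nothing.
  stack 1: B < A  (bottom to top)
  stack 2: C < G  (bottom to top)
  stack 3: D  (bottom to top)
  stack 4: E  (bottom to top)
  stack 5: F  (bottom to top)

putdown(E)

target: towers=[B/A; C/G; D; E; F] holding=-
        putdown(E) → towers=[B/A; C/G; D; E; F] holding=-  ← match
       stack(E, F) → towers=[B/A; C/G; D; F/E] holding=-
       stack(E, G) → towers=[B/A; C/G/E; D; F] holding=-
       stack(E, D) → towers=[B/A; C/G; D/E; F] holding=-
       stack(E, A) → towers=[B/A/E; C/G; D; F] holding=-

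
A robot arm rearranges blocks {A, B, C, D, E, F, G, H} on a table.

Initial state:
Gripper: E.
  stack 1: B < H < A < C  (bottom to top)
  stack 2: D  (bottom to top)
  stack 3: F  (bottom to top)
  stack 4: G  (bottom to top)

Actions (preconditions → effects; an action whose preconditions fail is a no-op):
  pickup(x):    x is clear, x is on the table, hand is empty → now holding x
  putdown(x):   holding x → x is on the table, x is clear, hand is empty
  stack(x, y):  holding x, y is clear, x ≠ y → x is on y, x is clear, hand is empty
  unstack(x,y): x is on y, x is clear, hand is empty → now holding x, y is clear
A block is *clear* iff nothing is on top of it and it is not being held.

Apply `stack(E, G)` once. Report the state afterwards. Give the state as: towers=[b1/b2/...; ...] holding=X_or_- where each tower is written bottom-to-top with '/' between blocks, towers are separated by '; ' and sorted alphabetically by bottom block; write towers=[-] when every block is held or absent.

before: towers=[B/H/A/C; D; F; G] holding=E
pre[stack(E, G)]: holding(E) yes, clear(G) yes, E≠G yes
all met → apply stack(E, G)
after:  towers=[B/H/A/C; D; F; G/E] holding=-

towers=[B/H/A/C; D; F; G/E] holding=-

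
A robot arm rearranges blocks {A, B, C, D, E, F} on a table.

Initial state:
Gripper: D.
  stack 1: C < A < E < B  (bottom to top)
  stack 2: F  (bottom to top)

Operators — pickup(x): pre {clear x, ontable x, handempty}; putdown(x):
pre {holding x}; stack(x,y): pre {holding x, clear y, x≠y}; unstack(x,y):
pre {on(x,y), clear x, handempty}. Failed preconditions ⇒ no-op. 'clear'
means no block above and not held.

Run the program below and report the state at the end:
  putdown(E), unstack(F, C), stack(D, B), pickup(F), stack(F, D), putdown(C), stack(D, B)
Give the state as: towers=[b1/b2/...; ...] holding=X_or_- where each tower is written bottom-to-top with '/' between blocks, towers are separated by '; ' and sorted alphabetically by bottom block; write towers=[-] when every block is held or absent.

towers=[C/A/E/B/D/F] holding=-

step 1 (putdown(E)) [no-op]: towers=[C/A/E/B; F] holding=D
step 2 (unstack(F, C)) [no-op]: towers=[C/A/E/B; F] holding=D
step 3 (stack(D, B)): towers=[C/A/E/B/D; F] holding=-
step 4 (pickup(F)): towers=[C/A/E/B/D] holding=F
step 5 (stack(F, D)): towers=[C/A/E/B/D/F] holding=-
step 6 (putdown(C)) [no-op]: towers=[C/A/E/B/D/F] holding=-
step 7 (stack(D, B)) [no-op]: towers=[C/A/E/B/D/F] holding=-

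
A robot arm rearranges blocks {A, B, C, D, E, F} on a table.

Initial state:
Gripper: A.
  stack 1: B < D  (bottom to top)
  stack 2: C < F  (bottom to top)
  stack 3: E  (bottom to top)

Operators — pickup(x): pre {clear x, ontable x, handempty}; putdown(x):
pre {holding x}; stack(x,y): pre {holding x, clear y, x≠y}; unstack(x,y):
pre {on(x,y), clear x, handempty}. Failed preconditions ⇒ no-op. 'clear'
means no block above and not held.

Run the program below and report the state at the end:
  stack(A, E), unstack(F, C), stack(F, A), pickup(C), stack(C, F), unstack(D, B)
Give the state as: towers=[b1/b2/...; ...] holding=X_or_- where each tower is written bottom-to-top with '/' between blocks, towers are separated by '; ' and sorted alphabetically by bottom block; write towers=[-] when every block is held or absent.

towers=[B; E/A/F/C] holding=D

step 1 (stack(A, E)): towers=[B/D; C/F; E/A] holding=-
step 2 (unstack(F, C)): towers=[B/D; C; E/A] holding=F
step 3 (stack(F, A)): towers=[B/D; C; E/A/F] holding=-
step 4 (pickup(C)): towers=[B/D; E/A/F] holding=C
step 5 (stack(C, F)): towers=[B/D; E/A/F/C] holding=-
step 6 (unstack(D, B)): towers=[B; E/A/F/C] holding=D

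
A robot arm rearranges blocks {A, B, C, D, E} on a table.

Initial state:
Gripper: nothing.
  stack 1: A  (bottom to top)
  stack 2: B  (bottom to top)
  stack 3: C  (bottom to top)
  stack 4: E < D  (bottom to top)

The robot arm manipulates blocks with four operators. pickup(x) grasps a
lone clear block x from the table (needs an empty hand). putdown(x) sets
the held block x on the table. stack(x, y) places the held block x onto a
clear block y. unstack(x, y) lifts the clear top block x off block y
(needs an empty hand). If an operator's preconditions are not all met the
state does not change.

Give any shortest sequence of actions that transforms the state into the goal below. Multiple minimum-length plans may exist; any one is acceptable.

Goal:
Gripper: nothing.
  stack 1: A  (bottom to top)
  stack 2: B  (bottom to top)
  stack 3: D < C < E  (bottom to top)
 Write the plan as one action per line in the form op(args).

step 1 (unstack(D, E)): towers=[A; B; C; E] holding=D
step 2 (putdown(D)): towers=[A; B; C; D; E] holding=-
step 3 (pickup(C)): towers=[A; B; D; E] holding=C
step 4 (stack(C, D)): towers=[A; B; D/C; E] holding=-
step 5 (pickup(E)): towers=[A; B; D/C] holding=E
step 6 (stack(E, C)): towers=[A; B; D/C/E] holding=-
goal check: towers=[A; B; D/C/E] holding=- — reached (length 6, optimal by BFS)

unstack(D, E)
putdown(D)
pickup(C)
stack(C, D)
pickup(E)
stack(E, C)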